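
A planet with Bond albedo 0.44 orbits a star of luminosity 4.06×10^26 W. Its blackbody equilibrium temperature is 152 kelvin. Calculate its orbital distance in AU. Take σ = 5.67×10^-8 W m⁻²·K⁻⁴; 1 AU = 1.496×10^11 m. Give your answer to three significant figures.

The flux needed for this T is 4σT⁴/(1−0.44) = 216.2 W m⁻².
S = L/(4πd²) → d = √(L/4πS) = √(4.06×10^26/(4π·216.2)) = 3.866×10^11 m = 2.584 AU.

2.58 AU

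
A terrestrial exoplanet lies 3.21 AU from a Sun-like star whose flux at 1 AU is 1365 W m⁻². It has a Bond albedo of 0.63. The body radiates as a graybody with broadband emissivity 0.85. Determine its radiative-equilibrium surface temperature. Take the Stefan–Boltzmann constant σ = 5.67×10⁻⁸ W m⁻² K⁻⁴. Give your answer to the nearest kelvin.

126 K

Irradiance scales as 1/d², so S = 1365 W m⁻² × (1/3.21)² = 132.5 W m⁻².
The planet absorbs (1−α)S over its disc πR² and re-emits over 4πR², so the mean absorbed flux is (1−0.63)·132.5/4 = 12.25 W m⁻².
Equating to εσT⁴ with ε = 0.85: T = (12.25/0.85σ)^(1/4) = 126.3 K.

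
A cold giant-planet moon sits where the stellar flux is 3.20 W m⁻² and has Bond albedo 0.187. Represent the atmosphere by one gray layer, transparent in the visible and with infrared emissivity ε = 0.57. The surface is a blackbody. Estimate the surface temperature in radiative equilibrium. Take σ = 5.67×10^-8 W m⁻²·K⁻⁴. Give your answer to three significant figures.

Effective emission temperature (TOA balance): σT_e⁴ = S(1−α)/4 = 0.6504 W m⁻² → T_e = 58.20 K.
The surface balance (absorbed SW + ε·downward IR = σT_s⁴) with T_a⁴ = T_s⁴/2 reduces to T_s = T_e·[2/(2−ε)]^¼ = 63.29 K.

63.3 kelvin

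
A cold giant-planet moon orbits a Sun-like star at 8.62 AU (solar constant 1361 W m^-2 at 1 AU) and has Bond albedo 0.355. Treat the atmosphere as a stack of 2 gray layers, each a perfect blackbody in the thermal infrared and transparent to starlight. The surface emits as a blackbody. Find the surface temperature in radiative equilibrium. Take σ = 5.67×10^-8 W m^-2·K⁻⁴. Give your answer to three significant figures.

112 K

Irradiance scales as 1/d², so S = 1361 W m^-2 × (1/8.62)² = 18.32 W m^-2.
OLR = S(1−α)/4 = 2.954 W m^-2; the top layer radiates at T_e = 84.96 K.
For an N-layer opaque stack, T_s⁴ = (N+1)T_e⁴, hence T_s = (3)^(1/4)×84.96 K = 111.8 K.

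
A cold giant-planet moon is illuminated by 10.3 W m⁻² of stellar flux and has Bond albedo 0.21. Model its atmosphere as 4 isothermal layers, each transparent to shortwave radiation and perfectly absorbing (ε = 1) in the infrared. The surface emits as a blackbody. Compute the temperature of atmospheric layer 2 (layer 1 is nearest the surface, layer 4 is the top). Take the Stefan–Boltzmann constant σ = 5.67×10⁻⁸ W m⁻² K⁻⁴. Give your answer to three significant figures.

The effective emission temperature is T_e = [S(1−α)/(4σ)]^¼ = 77.39 K.
In the N-layer model, layer k (counted from the surface) has T_k = (N+1−k)^(1/4)·T_e.
With k = 2: T_2 = (4+1−2)^¼·77.39 K = 101.9 K.

102 K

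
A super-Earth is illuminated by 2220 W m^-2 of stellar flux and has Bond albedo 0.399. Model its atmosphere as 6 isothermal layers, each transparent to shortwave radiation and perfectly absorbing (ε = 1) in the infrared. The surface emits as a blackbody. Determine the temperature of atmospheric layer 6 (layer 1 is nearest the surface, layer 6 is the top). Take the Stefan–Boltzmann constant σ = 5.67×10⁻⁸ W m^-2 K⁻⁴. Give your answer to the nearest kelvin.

OLR = S(1−α)/4 = 333.6 W m^-2; the top layer radiates at T_e = 276.9 K.
Each opaque layer satisfies 2T_j⁴ = T_{j−1}⁴ + T_{j+1}⁴, giving T_k⁴ = (N+1−k)T_e⁴.
T_6 = (1)^(1/4)·276.9 = 276.9 K.

277 K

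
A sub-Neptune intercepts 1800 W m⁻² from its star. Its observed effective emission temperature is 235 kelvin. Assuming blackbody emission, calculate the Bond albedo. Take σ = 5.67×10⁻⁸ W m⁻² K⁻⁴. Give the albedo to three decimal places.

Rearranging the radiative balance, α = 1 − 4σT⁴/S.
4σT⁴ = 4·5.67×10⁻⁸·(235)⁴ = 691.7 W m⁻².
1−α = 691.7/1800 = 0.3843, so α = 0.6157.

0.616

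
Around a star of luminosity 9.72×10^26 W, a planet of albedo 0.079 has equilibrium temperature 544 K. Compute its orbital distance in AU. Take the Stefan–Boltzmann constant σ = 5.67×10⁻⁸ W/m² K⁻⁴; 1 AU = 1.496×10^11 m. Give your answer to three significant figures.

Energy balance gives S = 4σT⁴/(1−α) = 21570 W/m².
From L = 4πd²S, d = √(9.72×10^26/(4π·21570)) = 5.989×10^10 m = 0.4003 AU.

0.400 AU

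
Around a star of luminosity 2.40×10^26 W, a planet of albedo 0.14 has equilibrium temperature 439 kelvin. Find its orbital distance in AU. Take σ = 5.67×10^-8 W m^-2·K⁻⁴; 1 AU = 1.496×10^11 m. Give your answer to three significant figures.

The flux needed for this T is 4σT⁴/(1−0.14) = 9795 W m^-2.
S = L/(4πd²) → d = √(L/4πS) = √(2.40×10^26/(4π·9795)) = 4.416×10^10 m = 0.2952 AU.

0.295 AU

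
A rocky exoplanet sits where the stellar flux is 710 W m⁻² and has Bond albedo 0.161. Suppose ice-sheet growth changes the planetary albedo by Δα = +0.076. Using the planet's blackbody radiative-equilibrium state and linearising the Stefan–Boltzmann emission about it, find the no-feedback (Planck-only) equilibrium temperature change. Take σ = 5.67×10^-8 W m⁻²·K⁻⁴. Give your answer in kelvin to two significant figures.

The baseline emission temperature is T_e = 226.4 K.
The change in absorbed flux is Δ[S(1−α)/4] = −SΔα/4 = -13.49 W m⁻².
Linearising σT⁴ gives d(σT⁴)/dT = 4σT_e³ = 2.631 W m⁻² per K.
ΔT₀ = ΔF/λ_P = -13.49/2.631 = -5.13 K.

-5.1 K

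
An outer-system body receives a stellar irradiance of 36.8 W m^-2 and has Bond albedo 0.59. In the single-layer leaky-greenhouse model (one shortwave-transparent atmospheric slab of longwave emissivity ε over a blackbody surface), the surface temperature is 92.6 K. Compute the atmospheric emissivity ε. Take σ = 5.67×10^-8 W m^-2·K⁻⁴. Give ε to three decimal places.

0.190

Effective temperature: T_e = [S(1−α)/(4σ)]^(1/4) = 90.31 K.
Since (2−ε)/2 = (T_e/T_s)⁴ = 0.9048, ε = 0.1904.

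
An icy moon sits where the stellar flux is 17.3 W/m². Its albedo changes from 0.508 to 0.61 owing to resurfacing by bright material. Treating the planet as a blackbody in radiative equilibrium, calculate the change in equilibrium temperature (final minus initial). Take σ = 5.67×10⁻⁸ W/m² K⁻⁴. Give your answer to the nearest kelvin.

With α = 0.508, T₁ = 78.27 K.
With α = 0.61, T₂ = 73.85 K.
ΔT = T₂ − T₁ = -4.417 K.

-4 K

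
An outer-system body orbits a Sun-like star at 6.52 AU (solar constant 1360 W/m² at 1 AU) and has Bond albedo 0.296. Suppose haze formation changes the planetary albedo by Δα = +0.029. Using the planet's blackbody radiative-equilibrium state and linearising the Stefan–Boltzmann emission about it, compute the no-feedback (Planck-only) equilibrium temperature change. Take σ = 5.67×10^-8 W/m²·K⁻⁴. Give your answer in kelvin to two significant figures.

-1.0 K

By the inverse-square law, S = 1360/6.52² = 31.99 W/m².
Unperturbed T_e = [31.99·(1−0.296)/(4σ)]^¼ = 99.83 K.
The change in absorbed flux is Δ[S(1−α)/4] = −SΔα/4 = -0.2319 W/m².
The Planck feedback parameter is 4σT_e³ = 0.2256 W/m²/K.
So ΔT₀ = -0.2319/0.2256 = -1.03 K.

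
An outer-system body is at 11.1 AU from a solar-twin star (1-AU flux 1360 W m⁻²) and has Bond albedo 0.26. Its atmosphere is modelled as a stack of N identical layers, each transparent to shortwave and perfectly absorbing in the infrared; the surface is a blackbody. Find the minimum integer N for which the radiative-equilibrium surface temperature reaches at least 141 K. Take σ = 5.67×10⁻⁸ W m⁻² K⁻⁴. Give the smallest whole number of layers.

10

By the inverse-square law, S = 1360/11.1² = 11.04 W m⁻².
The effective emission temperature is T_e = [S(1−α)/(4σ)]^¼ = 77.47 K.
Since T_s⁴ = (N+1)T_e⁴, we need N ≥ (T_s/T_e)⁴ − 1 = 9.975.
The minimum whole number is N = 10.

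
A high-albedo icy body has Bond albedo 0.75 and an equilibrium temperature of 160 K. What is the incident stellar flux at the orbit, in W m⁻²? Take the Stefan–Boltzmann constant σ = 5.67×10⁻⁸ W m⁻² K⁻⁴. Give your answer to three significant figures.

Invert the energy balance for S: S = 4σT⁴/(1−α).
The emitted flux is σT⁴ = 37.16 W m⁻².
So S = 4×37.16/(1−0.75) = 594.5 W m⁻².

595 W m⁻²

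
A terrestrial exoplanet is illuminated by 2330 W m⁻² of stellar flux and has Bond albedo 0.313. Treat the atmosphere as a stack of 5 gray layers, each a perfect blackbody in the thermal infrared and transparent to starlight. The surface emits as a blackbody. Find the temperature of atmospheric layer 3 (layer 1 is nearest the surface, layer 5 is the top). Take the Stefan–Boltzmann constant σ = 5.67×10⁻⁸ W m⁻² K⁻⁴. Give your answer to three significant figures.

Top-of-atmosphere balance: σT_e⁴ = S(1−α)/4 = 400.2 W m⁻² → T_e = 289.8 K.
In the N-layer model, layer k (counted from the surface) has T_k = (N+1−k)^(1/4)·T_e.
With k = 3: T_3 = (5+1−3)^¼·289.8 K = 381.5 K.

381 K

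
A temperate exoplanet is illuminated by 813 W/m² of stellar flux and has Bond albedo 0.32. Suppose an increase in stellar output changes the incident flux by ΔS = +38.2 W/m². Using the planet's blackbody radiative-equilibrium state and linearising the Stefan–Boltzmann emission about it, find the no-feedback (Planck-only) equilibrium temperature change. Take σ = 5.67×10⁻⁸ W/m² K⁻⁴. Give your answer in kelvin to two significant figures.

Unperturbed T_e = [813.0·(1−0.32)/(4σ)]^¼ = 222.2 K.
ΔF = Δ[S(1−α)]/4 = (1−0.32)·+38.2/4 = 6.494 W/m².
The Planck feedback parameter is 4σT_e³ = 2.488 W/m²/K.
ΔT₀ = ΔF/λ_P = 6.494/2.488 = 2.61 K.

2.6 K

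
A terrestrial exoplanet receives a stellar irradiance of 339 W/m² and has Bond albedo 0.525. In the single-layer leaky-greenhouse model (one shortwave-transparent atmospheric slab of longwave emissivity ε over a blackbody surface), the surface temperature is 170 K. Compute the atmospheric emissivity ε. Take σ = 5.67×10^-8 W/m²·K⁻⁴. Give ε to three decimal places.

TOA balance gives T_e = 163.2 K.
Inverting T_s⁴ = 2T_e⁴/(2−ε): (T_e/T_s)⁴ = 0.8501, so ε = 2(1 − 0.8501) = 0.2999.

0.300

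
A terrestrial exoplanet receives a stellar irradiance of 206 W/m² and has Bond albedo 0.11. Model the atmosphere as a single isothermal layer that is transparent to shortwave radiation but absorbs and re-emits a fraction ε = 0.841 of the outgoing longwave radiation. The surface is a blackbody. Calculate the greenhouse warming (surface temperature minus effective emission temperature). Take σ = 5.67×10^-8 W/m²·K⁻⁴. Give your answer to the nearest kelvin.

25 K

Effective emission temperature (TOA balance): σT_e⁴ = S(1−α)/4 = 45.84 W/m² → T_e = 168.6 K.
Surface balance with a leaky layer gives σT_s⁴ = σT_e⁴·2/(2−ε), so T_s = T_e·[2/(2−0.841)]^(1/4) = 193.3 K.
T_s − T_e = 193.3 − 168.6 = 24.64 K.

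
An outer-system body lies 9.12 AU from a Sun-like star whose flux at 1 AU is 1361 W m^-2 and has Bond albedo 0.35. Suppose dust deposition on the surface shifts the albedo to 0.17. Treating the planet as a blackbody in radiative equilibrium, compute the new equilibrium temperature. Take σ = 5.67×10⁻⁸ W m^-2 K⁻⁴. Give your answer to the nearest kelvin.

By the inverse-square law, S = 1361/9.12² = 16.36 W m^-2.
With the new albedo, S(1−α₂)/4 = 3.395 W m^-2, so T₂ = 87.97 K.

88 K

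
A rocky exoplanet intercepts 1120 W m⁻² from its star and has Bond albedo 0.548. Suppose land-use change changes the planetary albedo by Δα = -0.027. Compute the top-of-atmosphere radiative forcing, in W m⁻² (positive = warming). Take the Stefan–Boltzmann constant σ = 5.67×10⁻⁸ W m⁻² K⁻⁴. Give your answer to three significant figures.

The change in absorbed flux is Δ[S(1−α)/4] = −SΔα/4 = 7.560 W m⁻².

7.56 W m⁻²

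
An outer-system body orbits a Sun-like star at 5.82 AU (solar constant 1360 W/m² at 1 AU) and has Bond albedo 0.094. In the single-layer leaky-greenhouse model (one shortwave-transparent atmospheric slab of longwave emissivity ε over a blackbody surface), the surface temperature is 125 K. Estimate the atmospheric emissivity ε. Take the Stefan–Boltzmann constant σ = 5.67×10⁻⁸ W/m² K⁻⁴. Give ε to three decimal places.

0.686

Irradiance scales as 1/d², so S = 1360 W/m² × (1/5.82)² = 40.15 W/m².
First, T_e = [40.15·(1−0.094)/(4σ)]^(1/4) = 112.5 K.
Since (2−ε)/2 = (T_e/T_s)⁴ = 0.6570, ε = 0.6861.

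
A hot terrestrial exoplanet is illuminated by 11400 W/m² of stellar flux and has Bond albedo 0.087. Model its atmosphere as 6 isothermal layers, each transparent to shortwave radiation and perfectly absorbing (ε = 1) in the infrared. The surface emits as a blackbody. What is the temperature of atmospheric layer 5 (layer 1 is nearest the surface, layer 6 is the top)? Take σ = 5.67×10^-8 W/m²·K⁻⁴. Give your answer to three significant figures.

OLR = S(1−α)/4 = 2602 W/m²; the top layer radiates at T_e = 462.8 K.
Each opaque layer satisfies 2T_j⁴ = T_{j−1}⁴ + T_{j+1}⁴, giving T_k⁴ = (N+1−k)T_e⁴.
With k = 5: T_5 = (6+1−5)^¼·462.8 K = 550.4 K.

550 K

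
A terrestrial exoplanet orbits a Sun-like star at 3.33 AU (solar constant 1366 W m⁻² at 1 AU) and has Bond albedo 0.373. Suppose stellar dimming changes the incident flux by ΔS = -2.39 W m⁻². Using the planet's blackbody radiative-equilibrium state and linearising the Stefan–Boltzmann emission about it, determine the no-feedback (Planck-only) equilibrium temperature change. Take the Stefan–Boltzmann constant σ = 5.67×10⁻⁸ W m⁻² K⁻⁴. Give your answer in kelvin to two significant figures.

Flux at the orbit: S = 1366/(3.33)² = 123.2 W m⁻².
The baseline emission temperature is T_e = 135.8 K.
ΔF = Δ[S(1−α)]/4 = (1−0.373)·-2.39/4 = -0.3746 W m⁻².
Planck response: λ_P = 4σT_e³ = 4·5.67×10⁻⁸·(135.8)³ = 0.5686 W m⁻²/K.
ΔT₀ = ΔF/λ_P = -0.3746/0.5686 = -0.659 K.

-0.66 K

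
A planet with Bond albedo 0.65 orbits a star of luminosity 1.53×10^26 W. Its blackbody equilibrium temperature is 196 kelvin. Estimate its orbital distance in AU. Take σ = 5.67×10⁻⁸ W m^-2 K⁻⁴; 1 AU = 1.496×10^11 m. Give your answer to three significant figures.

Required flux: S = 4σT⁴/(1−α) = 956.3 W m^-2.
Then d = [L/(4πS)]^(1/2) = 1.128×10^11 m, i.e. 0.7542 AU.

0.754 AU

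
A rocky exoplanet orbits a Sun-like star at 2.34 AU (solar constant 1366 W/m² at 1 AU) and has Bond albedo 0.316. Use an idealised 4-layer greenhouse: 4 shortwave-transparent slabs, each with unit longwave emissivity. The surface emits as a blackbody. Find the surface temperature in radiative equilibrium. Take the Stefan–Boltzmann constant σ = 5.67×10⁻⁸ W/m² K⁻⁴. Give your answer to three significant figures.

248 K

Flux at the orbit: S = 1366/(2.34)² = 249.5 W/m².
OLR = S(1−α)/4 = 42.66 W/m²; the top layer radiates at T_e = 165.6 K.
Layer-by-layer balance gives σT_s⁴ = (N+1)σT_e⁴, so T_s = 5^¼·165.6 = 247.7 K.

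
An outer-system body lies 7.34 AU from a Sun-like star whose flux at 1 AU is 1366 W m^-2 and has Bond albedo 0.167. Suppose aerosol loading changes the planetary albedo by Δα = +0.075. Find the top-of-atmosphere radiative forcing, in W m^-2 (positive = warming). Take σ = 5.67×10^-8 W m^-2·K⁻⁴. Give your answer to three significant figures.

Irradiance scales as 1/d², so S = 1366 W m^-2 × (1/7.34)² = 25.35 W m^-2.
ΔF = −(S/4)Δα = −(25.35/4)×(+0.075) = -0.4754 W m^-2.

-0.475 W m^-2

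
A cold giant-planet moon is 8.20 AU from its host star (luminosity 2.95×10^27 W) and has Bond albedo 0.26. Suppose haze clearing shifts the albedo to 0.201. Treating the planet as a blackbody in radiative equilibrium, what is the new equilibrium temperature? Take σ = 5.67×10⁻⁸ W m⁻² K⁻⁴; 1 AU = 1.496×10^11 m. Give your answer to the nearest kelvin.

d = 8.20 × 1.496×10^11 m = 1.227×10^12 m.
S = L/(4πd²) = 156.0 W m⁻².
With the new albedo, S(1−α₂)/4 = 31.16 W m⁻², so T₂ = 153.1 K.

153 K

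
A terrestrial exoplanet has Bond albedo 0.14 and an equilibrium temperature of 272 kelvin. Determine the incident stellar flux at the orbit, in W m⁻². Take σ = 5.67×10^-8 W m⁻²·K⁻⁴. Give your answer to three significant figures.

From S(1−α)/4 = σT⁴: S = 4σT⁴/(1−α).
The emitted flux is σT⁴ = 310.4 W m⁻².
So S = 4×310.4/(1−0.14) = 1444 W m⁻².

1440 W m⁻²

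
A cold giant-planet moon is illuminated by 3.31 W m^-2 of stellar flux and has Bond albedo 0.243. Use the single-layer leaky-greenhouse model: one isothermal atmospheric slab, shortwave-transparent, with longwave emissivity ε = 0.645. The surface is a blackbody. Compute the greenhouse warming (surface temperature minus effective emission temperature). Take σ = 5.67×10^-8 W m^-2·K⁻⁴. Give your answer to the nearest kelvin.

6 K

Effective emission temperature (TOA balance): σT_e⁴ = S(1−α)/4 = 0.6264 W m^-2 → T_e = 57.65 K.
For a single slab of emissivity ε, T_s⁴ = 2T_e⁴/(2−ε); thus T_s = 57.65·(1.476)^(1/4) = 63.55 K.
T_s − T_e = 63.55 − 57.65 = 5.894 K.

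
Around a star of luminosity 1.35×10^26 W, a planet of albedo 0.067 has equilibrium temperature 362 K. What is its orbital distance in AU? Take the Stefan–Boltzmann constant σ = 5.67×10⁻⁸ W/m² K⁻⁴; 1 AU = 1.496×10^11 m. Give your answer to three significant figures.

The flux needed for this T is 4σT⁴/(1−0.067) = 4174 W/m².
From L = 4πd²S, d = √(1.35×10^26/(4π·4174)) = 5.073×10^10 m = 0.3391 AU.

0.339 AU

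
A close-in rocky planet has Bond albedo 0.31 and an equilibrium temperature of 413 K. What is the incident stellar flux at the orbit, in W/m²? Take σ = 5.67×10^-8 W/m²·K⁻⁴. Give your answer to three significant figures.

Invert the energy balance for S: S = 4σT⁴/(1−α).
The emitted flux is σT⁴ = 1650 W/m².
So S = 4×1650/(1−0.31) = 9563 W/m².

9560 W/m²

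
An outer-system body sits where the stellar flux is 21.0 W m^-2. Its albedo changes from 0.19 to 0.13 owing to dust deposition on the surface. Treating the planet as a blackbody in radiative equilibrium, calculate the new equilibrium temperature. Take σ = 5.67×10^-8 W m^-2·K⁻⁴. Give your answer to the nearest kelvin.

95 kelvin

New equilibrium: T₂ = [(1−0.13)·21.00/(4σ)]^(1/4) = 94.74 K.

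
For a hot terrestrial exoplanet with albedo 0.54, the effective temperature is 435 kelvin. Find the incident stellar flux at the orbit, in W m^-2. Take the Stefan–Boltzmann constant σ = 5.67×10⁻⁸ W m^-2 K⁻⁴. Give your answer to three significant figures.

17700 W m^-2

From S(1−α)/4 = σT⁴: S = 4σT⁴/(1−α).
σT⁴ = 5.67×10⁻⁸·(435)⁴ = 2030 W m^-2.
So S = 4×2030/(1−0.54) = 17650 W m^-2.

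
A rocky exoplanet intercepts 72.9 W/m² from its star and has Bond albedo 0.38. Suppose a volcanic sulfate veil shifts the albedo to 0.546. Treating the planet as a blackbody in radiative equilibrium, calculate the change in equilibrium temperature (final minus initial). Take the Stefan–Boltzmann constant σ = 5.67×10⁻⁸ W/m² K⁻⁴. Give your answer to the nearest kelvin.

Initial: T₁ = [S(1−0.38)/(4σ)]^(1/4) = 118.8 K.
After:  T₂ = [72.90·0.454/(4σ)]^(1/4) = 109.9 K.
ΔT = T₂ − T₁ = -8.905 K.

-9 K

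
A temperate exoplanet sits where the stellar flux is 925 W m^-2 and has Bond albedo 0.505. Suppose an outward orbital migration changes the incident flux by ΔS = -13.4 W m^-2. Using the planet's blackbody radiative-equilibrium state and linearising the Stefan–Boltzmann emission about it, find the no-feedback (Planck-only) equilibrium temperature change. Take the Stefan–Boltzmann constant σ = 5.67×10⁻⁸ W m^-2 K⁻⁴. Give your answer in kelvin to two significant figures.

-0.77 kelvin

Unperturbed T_e = [925.0·(1−0.505)/(4σ)]^¼ = 212.0 K.
Only a fraction (1−α) is absorbed and it's spread over 4πR², so ΔF = (1−α)ΔS/4 = -1.658 W m^-2.
Linearising σT⁴ gives d(σT⁴)/dT = 4σT_e³ = 2.160 W m^-2 per K.
So ΔT₀ = -1.658/2.160 = -0.768 K.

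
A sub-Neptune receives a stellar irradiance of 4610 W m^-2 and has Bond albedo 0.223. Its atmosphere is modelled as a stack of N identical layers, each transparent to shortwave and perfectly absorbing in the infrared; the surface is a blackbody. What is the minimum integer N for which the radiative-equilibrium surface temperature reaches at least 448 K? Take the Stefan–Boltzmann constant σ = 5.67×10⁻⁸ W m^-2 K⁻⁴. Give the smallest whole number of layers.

The effective emission temperature is T_e = [S(1−α)/(4σ)]^¼ = 354.5 K.
Need (N+1)T_e⁴ ≥ T_s⁴, i.e. N+1 ≥ (448/354.5)⁴ = 2.551.
The minimum whole number is N = 2.

2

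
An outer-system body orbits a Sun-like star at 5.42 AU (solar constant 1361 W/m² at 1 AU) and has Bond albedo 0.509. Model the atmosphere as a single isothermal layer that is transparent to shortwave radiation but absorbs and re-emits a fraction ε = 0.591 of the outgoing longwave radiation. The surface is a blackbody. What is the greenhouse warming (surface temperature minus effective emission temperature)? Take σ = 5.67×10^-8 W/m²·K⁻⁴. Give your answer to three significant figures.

9.16 K

By the inverse-square law, S = 1361/5.42² = 46.33 W/m².
Effective emission temperature (TOA balance): σT_e⁴ = S(1−α)/4 = 5.687 W/m² → T_e = 100.1 K.
Surface balance with a leaky layer gives σT_s⁴ = σT_e⁴·2/(2−ε), so T_s = T_e·[2/(2−0.591)]^(1/4) = 109.2 K.
The atmosphere warms the surface by 9.158 K.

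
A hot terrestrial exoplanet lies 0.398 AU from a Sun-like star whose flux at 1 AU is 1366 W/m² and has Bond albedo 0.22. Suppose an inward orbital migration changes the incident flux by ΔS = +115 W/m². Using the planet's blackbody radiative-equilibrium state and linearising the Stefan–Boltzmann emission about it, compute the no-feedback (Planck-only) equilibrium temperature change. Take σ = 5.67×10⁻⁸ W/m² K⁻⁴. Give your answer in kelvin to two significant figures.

Irradiance scales as 1/d², so S = 1366 W/m² × (1/0.398)² = 8624 W/m².
Unperturbed T_e = [8624·(1−0.22)/(4σ)]^¼ = 415.0 K.
TOA radiative forcing: ΔF = (1−α)ΔS/4 = 0.78·(+115)/4 = 22.43 W/m².
Planck response: λ_P = 4σT_e³ = 4·5.67×10⁻⁸·(415.0)³ = 16.21 W/m²/K.
So ΔT₀ = 22.43/16.21 = 1.38 K.

1.4 K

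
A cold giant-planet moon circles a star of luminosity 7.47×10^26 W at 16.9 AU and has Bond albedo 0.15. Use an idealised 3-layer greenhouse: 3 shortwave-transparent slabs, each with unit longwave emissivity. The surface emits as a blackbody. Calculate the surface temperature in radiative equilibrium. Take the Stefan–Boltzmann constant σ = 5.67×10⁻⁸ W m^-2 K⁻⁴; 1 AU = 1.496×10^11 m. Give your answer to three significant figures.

d = 16.9 × 1.496×10^11 m = 2.528×10^12 m.
Flux at the orbit: S = L/(4πd²) = 7.47×10^26/(4π·(2.53×10^12)²) = 9.300 W m^-2.
OLR = S(1−α)/4 = 1.976 W m^-2; the top layer radiates at T_e = 76.84 K.
With N = 3 opaque layers, T_s = (N+1)^(1/4)·T_e = 4^(1/4)·76.84 = 108.7 K.

109 K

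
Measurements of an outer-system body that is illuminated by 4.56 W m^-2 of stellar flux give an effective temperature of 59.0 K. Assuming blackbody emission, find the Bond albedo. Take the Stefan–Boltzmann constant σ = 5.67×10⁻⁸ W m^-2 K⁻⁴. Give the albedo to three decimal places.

Rearranging the radiative balance, α = 1 − 4σT⁴/S.
4σT⁴ = 4·5.67×10⁻⁸·(59.0)⁴ = 2.748 W m^-2.
1−α = 2.748/4.560 = 0.6027, so α = 0.3973.

0.397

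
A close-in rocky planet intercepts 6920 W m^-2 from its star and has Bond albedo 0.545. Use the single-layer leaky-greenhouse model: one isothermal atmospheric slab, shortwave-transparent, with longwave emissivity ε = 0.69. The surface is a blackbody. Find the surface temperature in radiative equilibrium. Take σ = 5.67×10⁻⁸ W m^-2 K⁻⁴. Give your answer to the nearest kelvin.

The planet radiates to space at T_e = [S(1−α)/(4σ)]^(1/4) = 343.3 K.
For a single slab of emissivity ε, T_s⁴ = 2T_e⁴/(2−ε); thus T_s = 343.3·(1.527)^(1/4) = 381.6 K.

382 kelvin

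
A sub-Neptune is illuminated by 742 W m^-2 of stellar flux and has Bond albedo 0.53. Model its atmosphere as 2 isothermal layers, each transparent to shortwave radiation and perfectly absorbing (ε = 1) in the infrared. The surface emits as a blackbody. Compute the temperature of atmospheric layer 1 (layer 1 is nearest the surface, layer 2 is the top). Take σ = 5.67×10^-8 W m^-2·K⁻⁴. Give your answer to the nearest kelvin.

235 K

Top-of-atmosphere balance: σT_e⁴ = S(1−α)/4 = 87.18 W m^-2 → T_e = 198.0 K.
Each opaque layer satisfies 2T_j⁴ = T_{j−1}⁴ + T_{j+1}⁴, giving T_k⁴ = (N+1−k)T_e⁴.
T_1 = (2)^(1/4)·198.0 = 235.5 K.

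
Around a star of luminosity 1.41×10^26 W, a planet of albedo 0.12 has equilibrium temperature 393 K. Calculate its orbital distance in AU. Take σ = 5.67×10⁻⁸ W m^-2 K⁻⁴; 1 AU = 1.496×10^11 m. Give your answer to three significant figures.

0.286 AU

Energy balance gives S = 4σT⁴/(1−α) = 6148 W m^-2.
From L = 4πd²S, d = √(1.41×10^26/(4π·6148)) = 4.272×10^10 m = 0.2856 AU.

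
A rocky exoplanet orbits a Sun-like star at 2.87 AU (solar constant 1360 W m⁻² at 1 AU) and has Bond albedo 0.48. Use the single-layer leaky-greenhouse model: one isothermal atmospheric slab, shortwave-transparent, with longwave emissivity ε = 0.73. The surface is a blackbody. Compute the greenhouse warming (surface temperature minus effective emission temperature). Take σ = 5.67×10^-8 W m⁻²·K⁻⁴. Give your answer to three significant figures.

16.8 K

By the inverse-square law, S = 1360/2.87² = 165.1 W m⁻².
The planet radiates to space at T_e = [S(1−α)/(4σ)]^(1/4) = 139.5 K.
The surface balance (absorbed SW + ε·downward IR = σT_s⁴) with T_a⁴ = T_s⁴/2 reduces to T_s = T_e·[2/(2−ε)]^¼ = 156.3 K.
The atmosphere warms the surface by 16.77 K.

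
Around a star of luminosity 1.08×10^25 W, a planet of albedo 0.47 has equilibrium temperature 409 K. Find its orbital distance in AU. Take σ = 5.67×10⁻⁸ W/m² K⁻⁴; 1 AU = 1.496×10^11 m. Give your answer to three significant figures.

0.0566 AU

Energy balance gives S = 4σT⁴/(1−α) = 11970 W/m².
Then d = [L/(4πS)]^(1/2) = 8.472×10^9 m, i.e. 0.05663 AU.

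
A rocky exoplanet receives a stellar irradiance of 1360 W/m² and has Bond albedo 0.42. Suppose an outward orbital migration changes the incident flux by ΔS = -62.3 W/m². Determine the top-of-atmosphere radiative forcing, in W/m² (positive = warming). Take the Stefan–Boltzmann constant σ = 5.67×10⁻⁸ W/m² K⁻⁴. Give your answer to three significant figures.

ΔF = Δ[S(1−α)]/4 = (1−0.42)·-62.3/4 = -9.034 W/m².

-9.03 W/m²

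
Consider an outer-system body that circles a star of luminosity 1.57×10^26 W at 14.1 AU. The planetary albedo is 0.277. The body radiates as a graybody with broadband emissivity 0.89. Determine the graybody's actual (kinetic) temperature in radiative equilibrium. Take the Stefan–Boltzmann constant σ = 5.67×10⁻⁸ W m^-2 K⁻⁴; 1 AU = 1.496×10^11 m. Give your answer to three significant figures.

56.3 K

Orbital distance: d = 14.1 AU = 2.109×10^12 m.
Spreading L over a sphere of radius d: S = 1.57×10^26/(4π·2.11×10^12²) = 2.808 W m^-2.
The planet absorbs (1−α)S over its disc πR² and re-emits over 4πR², so the mean absorbed flux is (1−0.277)·2.808/4 = 0.5075 W m^-2.
Radiative balance εσT⁴ = 0.5075 gives T = [0.5075/(0.89·σ)]^(1/4) = 56.31 K.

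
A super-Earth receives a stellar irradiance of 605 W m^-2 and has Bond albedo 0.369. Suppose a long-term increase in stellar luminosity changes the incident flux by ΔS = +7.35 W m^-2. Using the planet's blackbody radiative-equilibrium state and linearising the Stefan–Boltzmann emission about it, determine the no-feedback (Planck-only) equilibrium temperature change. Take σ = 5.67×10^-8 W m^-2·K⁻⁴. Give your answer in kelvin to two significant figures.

0.62 K

The baseline emission temperature is T_e = 202.6 K.
TOA radiative forcing: ΔF = (1−α)ΔS/4 = 0.631·(+7.35)/4 = 1.159 W m^-2.
Planck response: λ_P = 4σT_e³ = 4·5.67×10⁻⁸·(202.6)³ = 1.885 W m^-2/K.
So ΔT₀ = 1.159/1.885 = 0.615 K.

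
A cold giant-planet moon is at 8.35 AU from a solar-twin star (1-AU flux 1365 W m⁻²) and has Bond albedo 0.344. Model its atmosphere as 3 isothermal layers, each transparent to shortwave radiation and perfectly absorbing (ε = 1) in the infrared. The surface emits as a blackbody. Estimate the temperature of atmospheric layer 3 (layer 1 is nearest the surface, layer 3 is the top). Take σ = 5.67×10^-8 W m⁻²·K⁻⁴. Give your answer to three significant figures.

Irradiance scales as 1/d², so S = 1365 W m⁻² × (1/8.35)² = 19.58 W m⁻².
Top-of-atmosphere balance: σT_e⁴ = S(1−α)/4 = 3.211 W m⁻² → T_e = 86.75 K.
In the N-layer model, layer k (counted from the surface) has T_k = (N+1−k)^(1/4)·T_e.
With k = 3: T_3 = (3+1−3)^¼·86.75 K = 86.75 K.

86.7 kelvin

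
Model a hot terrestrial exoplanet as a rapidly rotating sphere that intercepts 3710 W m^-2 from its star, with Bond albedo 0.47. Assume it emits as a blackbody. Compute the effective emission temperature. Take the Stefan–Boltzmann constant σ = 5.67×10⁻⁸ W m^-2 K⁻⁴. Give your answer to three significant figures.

Averaging over the sphere, the absorbed flux is S(1−α)/4 = 491.6 W m^-2.
In equilibrium σT⁴ equals this, so T = 305.1 K.

305 kelvin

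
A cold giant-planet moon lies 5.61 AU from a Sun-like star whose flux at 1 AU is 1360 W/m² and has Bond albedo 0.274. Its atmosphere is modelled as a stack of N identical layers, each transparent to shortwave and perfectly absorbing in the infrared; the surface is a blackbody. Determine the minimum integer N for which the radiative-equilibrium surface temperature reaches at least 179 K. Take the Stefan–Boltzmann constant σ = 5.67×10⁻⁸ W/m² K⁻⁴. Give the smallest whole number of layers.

Irradiance scales as 1/d², so S = 1360 W/m² × (1/5.61)² = 43.21 W/m².
OLR = S(1−α)/4 = 7.843 W/m²; the top layer radiates at T_e = 108.4 K.
Need (N+1)T_e⁴ ≥ T_s⁴, i.e. N+1 ≥ (179/108.4)⁴ = 7.422.
The minimum whole number is N = 7.

7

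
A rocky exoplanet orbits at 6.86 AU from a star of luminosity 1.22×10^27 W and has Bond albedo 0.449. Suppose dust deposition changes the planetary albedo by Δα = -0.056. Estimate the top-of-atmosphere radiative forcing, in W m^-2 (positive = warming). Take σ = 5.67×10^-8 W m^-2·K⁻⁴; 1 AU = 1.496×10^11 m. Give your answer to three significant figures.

d = 6.86 × 1.496×10^11 m = 1.026×10^12 m.
Spreading L over a sphere of radius d: S = 1.22×10^27/(4π·1.03×10^12²) = 92.18 W m^-2.
The change in absorbed flux is Δ[S(1−α)/4] = −SΔα/4 = 1.291 W m^-2.

1.29 W m^-2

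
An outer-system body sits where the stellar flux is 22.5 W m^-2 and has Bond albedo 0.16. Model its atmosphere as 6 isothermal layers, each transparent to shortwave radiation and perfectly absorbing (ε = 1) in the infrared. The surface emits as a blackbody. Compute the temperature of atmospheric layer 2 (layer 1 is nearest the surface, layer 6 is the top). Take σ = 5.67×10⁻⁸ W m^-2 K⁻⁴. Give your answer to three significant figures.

OLR = S(1−α)/4 = 4.725 W m^-2; the top layer radiates at T_e = 95.54 K.
The net upward flux σT_e⁴ is constant between every pair of levels, so T_k⁴ = (N+1−k)T_e⁴.
With k = 2: T_2 = (6+1−2)^¼·95.54 K = 142.9 K.

143 K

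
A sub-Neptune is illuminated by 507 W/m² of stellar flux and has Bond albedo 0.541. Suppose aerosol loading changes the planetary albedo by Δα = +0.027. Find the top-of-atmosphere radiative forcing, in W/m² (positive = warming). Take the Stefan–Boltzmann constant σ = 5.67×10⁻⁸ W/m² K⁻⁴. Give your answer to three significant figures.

-3.42 W/m²

ΔF = −(S/4)Δα = −(507.0/4)×(+0.027) = -3.422 W/m².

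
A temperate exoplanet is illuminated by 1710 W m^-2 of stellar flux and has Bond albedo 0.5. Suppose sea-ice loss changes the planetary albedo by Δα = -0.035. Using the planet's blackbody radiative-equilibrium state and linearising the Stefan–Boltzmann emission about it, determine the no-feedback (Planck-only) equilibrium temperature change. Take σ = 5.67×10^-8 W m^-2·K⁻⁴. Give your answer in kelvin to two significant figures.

4.3 K

The baseline emission temperature is T_e = 247.8 K.
TOA radiative forcing: ΔF = −S·Δα/4 = −1710·(-0.035)/4 = 14.96 W m^-2.
Planck response: λ_P = 4σT_e³ = 4·5.67×10⁻⁸·(247.8)³ = 3.451 W m^-2/K.
So ΔT₀ = 14.96/3.451 = 4.34 K.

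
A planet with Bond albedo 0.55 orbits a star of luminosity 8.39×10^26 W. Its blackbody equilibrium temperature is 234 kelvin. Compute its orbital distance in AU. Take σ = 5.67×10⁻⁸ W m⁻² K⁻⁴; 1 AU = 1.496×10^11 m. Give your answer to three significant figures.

1.41 AU

Required flux: S = 4σT⁴/(1−α) = 1511 W m⁻².
From L = 4πd²S, d = √(8.39×10^26/(4π·1511)) = 2.102×10^11 m = 1.405 AU.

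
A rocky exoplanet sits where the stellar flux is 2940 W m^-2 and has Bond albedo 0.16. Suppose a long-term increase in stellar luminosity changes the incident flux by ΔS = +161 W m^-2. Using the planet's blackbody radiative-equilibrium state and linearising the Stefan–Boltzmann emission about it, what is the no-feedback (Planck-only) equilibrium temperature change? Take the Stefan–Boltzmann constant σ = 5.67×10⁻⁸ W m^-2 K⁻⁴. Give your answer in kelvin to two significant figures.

The baseline emission temperature is T_e = 323.0 K.
ΔF = Δ[S(1−α)]/4 = (1−0.16)·+161/4 = 33.81 W m^-2.
Planck response: λ_P = 4σT_e³ = 4·5.67×10⁻⁸·(323.0)³ = 7.645 W m^-2/K.
ΔT₀ = ΔF/λ_P = 33.81/7.645 = 4.42 K.

4.4 K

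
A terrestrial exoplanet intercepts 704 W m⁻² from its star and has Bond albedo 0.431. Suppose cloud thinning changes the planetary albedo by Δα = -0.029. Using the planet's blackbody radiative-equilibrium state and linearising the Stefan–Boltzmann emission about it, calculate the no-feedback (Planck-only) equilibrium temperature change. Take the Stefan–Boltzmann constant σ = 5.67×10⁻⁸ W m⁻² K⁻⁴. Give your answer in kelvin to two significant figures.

2.6 K

The baseline emission temperature is T_e = 205.0 K.
ΔF = −(S/4)Δα = −(704.0/4)×(-0.029) = 5.104 W m⁻².
Linearising σT⁴ gives d(σT⁴)/dT = 4σT_e³ = 1.954 W m⁻² per K.
So ΔT₀ = 5.104/1.954 = 2.61 K.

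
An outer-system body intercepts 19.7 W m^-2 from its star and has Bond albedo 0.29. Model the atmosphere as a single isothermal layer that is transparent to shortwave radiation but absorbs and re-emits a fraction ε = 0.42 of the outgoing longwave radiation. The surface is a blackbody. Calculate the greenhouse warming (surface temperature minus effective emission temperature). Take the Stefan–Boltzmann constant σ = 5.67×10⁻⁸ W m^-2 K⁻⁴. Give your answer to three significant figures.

5.38 kelvin

At the top of the atmosphere, σT_e⁴ = S(1−α)/4 = 3.497 W m^-2, giving T_e = 88.62 K.
Surface balance with a leaky layer gives σT_s⁴ = σT_e⁴·2/(2−ε), so T_s = T_e·[2/(2−0.42)]^(1/4) = 94.00 K.
The atmosphere warms the surface by 5.379 K.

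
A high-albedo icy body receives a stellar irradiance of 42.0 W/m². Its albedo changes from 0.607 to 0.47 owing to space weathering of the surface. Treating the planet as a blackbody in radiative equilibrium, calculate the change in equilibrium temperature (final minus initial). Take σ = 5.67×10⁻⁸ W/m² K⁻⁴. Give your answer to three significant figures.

7.17 kelvin

Initial: T₁ = [S(1−0.607)/(4σ)]^(1/4) = 92.36 K.
With α = 0.47, T₂ = 99.53 K.
Change: 99.53 − 92.36 = 7.170 K.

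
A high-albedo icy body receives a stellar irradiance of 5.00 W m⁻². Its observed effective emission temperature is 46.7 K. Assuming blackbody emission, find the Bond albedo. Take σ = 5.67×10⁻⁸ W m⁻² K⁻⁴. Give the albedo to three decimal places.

0.784

From σT⁴ = S(1−α)/4 we invert for α: 1−α = 4σT⁴/S.
σT⁴ = 0.2697 W m⁻², so 4σT⁴ = 1.079 W m⁻².
Hence α = 1 − 1.079/5.000 = 0.7843.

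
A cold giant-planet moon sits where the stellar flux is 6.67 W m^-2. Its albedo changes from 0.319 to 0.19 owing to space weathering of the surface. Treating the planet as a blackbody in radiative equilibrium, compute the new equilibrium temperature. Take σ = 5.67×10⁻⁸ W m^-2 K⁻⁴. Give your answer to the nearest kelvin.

T₂ = [S(1−α₂)/(4σ)]^(1/4) = [6.670·0.81/(4σ)]^(1/4) = 69.86 K.

70 K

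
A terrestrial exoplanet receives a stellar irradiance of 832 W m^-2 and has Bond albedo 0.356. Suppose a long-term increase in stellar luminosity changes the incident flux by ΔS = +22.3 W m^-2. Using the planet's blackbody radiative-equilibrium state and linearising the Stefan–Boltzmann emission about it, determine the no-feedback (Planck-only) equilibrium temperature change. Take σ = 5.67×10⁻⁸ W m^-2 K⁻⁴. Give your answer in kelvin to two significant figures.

1.5 kelvin

Unperturbed T_e = [832.0·(1−0.356)/(4σ)]^¼ = 220.5 K.
TOA radiative forcing: ΔF = (1−α)ΔS/4 = 0.644·(+22.3)/4 = 3.590 W m^-2.
The Planck feedback parameter is 4σT_e³ = 2.430 W m^-2/K.
Hence the no-feedback warming is ΔF/(4σT_e³) = 1.48 K.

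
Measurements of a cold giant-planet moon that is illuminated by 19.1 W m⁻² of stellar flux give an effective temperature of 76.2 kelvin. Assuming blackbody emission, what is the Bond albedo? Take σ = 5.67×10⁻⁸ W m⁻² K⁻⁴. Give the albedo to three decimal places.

Rearranging the radiative balance, α = 1 − 4σT⁴/S.
σT⁴ = 1.912 W m⁻², so 4σT⁴ = 7.647 W m⁻².
Hence α = 1 − 7.647/19.10 = 0.5997.

0.600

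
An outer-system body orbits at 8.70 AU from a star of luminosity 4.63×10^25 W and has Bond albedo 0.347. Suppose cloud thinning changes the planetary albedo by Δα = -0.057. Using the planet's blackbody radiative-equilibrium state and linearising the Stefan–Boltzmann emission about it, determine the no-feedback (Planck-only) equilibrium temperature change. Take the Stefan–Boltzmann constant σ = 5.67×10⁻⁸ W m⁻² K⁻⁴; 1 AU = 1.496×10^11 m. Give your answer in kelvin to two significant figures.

d = 8.70 × 1.496×10^11 m = 1.302×10^12 m.
Spreading L over a sphere of radius d: S = 4.63×10^25/(4π·1.30×10^12²) = 2.175 W m⁻².
The baseline emission temperature is T_e = 50.02 K.
ΔF = −(S/4)Δα = −(2.175/4)×(-0.057) = 0.03099 W m⁻².
The Planck feedback parameter is 4σT_e³ = 0.02839 W m⁻²/K.
So ΔT₀ = 0.03099/0.02839 = 1.09 K.

1.1 K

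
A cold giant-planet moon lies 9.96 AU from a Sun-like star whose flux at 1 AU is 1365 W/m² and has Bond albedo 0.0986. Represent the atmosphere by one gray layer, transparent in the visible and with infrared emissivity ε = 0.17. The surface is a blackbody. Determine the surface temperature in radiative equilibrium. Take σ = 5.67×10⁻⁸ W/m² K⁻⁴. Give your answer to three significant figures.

Flux at the orbit: S = 1365/(9.96)² = 13.76 W/m².
The planet radiates to space at T_e = [S(1−α)/(4σ)]^(1/4) = 85.99 K.
The surface balance (absorbed SW + ε·downward IR = σT_s⁴) with T_a⁴ = T_s⁴/2 reduces to T_s = T_e·[2/(2−ε)]^¼ = 87.93 K.

87.9 kelvin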